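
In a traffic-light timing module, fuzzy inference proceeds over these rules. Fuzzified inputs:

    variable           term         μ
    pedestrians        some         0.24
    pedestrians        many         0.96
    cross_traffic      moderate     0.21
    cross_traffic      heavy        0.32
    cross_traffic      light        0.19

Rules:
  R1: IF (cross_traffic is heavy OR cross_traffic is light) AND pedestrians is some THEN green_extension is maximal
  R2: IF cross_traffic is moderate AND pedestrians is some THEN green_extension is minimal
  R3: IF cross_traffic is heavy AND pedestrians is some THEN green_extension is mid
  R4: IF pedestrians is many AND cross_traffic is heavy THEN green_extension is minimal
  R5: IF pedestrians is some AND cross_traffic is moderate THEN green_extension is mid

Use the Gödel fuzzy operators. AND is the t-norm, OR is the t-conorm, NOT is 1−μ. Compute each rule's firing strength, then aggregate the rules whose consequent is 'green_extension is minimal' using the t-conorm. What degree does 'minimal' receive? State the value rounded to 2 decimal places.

R1: (heavy=0.32 OR light=0.19) = 0.32; AND[min(a, b)] with some=0.24 → w = 0.24
R2: moderate=0.21, some=0.24; AND[min(a, b)] → w = 0.21
R3: heavy=0.32, some=0.24; AND[min(a, b)] → w = 0.24
R4: many=0.96, heavy=0.32; AND[min(a, b)] → w = 0.32
R5: some=0.24, moderate=0.21; AND[min(a, b)] → w = 0.21
Rules with consequent 'minimal': {R2, R4} → strengths 0.21, 0.32
Aggregate via t-conorm [max(a, b)]: 0.32

0.32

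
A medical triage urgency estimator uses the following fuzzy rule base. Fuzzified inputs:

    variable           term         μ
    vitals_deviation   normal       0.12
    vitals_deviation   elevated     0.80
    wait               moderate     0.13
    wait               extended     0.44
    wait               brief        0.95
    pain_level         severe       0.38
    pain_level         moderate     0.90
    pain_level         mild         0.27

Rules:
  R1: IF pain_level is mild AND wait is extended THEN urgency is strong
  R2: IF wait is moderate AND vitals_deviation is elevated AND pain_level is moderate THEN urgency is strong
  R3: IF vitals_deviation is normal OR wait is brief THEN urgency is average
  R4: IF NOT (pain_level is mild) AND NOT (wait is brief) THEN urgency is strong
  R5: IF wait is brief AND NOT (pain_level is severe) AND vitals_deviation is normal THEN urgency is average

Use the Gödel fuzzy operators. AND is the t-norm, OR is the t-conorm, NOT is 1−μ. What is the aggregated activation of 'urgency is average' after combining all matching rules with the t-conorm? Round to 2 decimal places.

R1: mild=0.27, extended=0.44; AND[min(a, b)] → w = 0.27
R2: moderate=0.13, elevated=0.80, moderate=0.90; AND[min(a, b)] → w = 0.13
R3: normal=0.12, brief=0.95; OR[max(a, b)] → w = 0.95
R4: ¬mild=1−0.27=0.73, ¬brief=1−0.95=0.05; AND[min(a, b)] → w = 0.05
R5: brief=0.95, ¬severe=1−0.38=0.62, normal=0.12; AND[min(a, b)] → w = 0.12
Rules with consequent 'average': {R3, R5} → strengths 0.95, 0.12
Aggregate via t-conorm [max(a, b)]: 0.95

0.95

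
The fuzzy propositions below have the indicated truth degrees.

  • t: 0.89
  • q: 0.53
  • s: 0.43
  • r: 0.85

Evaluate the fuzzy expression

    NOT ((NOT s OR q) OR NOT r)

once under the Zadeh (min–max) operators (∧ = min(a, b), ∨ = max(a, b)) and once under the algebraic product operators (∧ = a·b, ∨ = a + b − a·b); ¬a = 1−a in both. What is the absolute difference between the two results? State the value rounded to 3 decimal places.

0.258

Under Zadeh (min–max):
  NOT s = 1 − 0.43 = 0.57
  NOT s OR q = max(a, b) on (0.57, 0.53) = 0.57
  NOT r = 1 − 0.85 = 0.15
  (NOT s OR q) OR NOT r = max(a, b) on (0.57, 0.15) = 0.57
  NOT ((NOT s OR q) OR NOT r) = 1 − 0.57 = 0.43
  → value = 0.4300
Under algebraic product:
  NOT s = 1 − 0.4300 = 0.5700
  NOT s OR q = a + b − a·b on (0.5700, 0.5300) = 0.7979
  NOT r = 1 − 0.8500 = 0.1500
  (NOT s OR q) OR NOT r = a + b − a·b on (0.7979, 0.1500) = 0.8282
  NOT ((NOT s OR q) OR NOT r) = 1 − 0.8282 = 0.1718
  → value = 0.1718
|0.4300 − 0.1718| = 0.258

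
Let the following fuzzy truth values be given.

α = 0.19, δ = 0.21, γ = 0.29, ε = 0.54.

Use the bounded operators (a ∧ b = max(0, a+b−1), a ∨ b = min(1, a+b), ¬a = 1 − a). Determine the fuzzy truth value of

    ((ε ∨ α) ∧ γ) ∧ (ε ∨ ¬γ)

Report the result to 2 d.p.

ε ∨ α = min(1, a+b) on (0.54, 0.19) = 0.73
(ε ∨ α) ∧ γ = max(0, a+b−1) on (0.73, 0.29) = 0.02
¬γ = 1 − 0.29 = 0.71
ε ∨ ¬γ = min(1, a+b) on (0.54, 0.71) = 1.00
((ε ∨ α) ∧ γ) ∧ (ε ∨ ¬γ) = max(0, a+b−1) on (0.02, 1.00) = 0.02

0.02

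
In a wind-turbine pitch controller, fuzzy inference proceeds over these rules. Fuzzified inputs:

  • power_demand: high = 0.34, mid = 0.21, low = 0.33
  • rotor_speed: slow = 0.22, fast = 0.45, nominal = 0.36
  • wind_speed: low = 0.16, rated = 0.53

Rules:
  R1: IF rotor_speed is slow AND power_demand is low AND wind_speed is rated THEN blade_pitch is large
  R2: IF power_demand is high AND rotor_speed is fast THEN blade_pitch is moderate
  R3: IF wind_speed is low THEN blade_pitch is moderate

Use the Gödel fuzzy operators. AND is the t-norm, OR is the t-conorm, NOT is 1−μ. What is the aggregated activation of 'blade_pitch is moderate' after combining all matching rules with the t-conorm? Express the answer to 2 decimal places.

R1: slow=0.22, low=0.33, rated=0.53; AND[min(a, b)] → w = 0.22
R2: high=0.34, fast=0.45; AND[min(a, b)] → w = 0.34
R3: low=0.16 → w = 0.16
Rules with consequent 'moderate': {R2, R3} → strengths 0.34, 0.16
Aggregate via t-conorm [max(a, b)]: 0.34

0.34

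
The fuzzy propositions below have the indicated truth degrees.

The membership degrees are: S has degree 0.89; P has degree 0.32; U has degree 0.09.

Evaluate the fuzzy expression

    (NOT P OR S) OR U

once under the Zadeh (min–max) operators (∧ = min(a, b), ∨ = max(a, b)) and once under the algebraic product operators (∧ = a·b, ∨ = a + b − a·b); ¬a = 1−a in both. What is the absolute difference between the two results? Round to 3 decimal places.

Under Zadeh (min–max):
  NOT P = 1 − 0.32 = 0.68
  NOT P OR S = max(a, b) on (0.68, 0.89) = 0.89
  (NOT P OR S) OR U = max(a, b) on (0.89, 0.09) = 0.89
  → value = 0.8900
Under algebraic product:
  NOT P = 1 − 0.3200 = 0.6800
  NOT P OR S = a + b − a·b on (0.6800, 0.8900) = 0.9648
  (NOT P OR S) OR U = a + b − a·b on (0.9648, 0.0900) = 0.9680
  → value = 0.9680
|0.8900 − 0.9680| = 0.078

0.078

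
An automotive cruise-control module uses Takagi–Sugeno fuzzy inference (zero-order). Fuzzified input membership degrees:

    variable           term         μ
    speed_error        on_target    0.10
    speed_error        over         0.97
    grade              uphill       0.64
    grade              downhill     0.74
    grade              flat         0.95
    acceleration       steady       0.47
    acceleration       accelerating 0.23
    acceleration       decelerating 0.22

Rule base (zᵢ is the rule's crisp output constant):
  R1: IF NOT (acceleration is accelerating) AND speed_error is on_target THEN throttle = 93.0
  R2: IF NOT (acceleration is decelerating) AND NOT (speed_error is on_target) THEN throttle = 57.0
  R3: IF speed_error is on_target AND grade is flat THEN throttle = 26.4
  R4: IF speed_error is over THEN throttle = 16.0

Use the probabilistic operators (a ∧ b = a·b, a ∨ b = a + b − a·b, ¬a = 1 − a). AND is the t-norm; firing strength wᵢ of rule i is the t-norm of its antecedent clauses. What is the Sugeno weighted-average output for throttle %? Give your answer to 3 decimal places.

35.360

R1 (z=93.0): ¬accelerating=1−0.23=0.77, on_target=0.10; AND[a·b] → w = 0.0770
R2 (z=57.0): ¬decelerating=1−0.22=0.78, ¬on_target=1−0.10=0.90; AND[a·b] → w = 0.7020
R3 (z=26.4): on_target=0.10, flat=0.95; AND[a·b] → w = 0.0950
R4 (z=16.0): over=0.97 → w = 0.9700
Weighted average = (0.0770·93.0 + 0.7020·57.0 + 0.0950·26.4 + 0.9700·16.0) / (0.0770 + 0.7020 + 0.0950 + 0.9700)
  = 65.2030 / 1.8440 = 35.360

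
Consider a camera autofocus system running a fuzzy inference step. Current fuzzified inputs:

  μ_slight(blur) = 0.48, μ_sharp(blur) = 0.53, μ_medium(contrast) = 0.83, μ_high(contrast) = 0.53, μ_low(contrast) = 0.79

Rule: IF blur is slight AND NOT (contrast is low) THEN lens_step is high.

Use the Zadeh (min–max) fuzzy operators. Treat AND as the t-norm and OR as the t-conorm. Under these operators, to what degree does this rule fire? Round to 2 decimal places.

firing strength: slight=0.48, ¬low=1−0.79=0.21; AND[min(a, b)] → w = 0.21

0.21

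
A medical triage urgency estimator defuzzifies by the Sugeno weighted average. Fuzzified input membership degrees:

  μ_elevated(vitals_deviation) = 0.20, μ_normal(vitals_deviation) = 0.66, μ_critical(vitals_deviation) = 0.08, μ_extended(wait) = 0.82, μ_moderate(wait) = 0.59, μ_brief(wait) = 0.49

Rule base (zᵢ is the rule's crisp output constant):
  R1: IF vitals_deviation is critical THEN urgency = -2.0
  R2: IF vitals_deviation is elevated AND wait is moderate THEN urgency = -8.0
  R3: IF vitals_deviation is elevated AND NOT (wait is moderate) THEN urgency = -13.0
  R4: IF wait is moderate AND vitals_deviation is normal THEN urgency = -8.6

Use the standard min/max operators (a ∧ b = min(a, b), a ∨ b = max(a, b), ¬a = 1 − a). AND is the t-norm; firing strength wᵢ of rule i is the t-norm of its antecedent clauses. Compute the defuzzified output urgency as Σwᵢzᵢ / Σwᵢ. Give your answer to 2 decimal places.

R1 (z=-2.0): critical=0.08 → w = 0.08
R2 (z=-8.0): elevated=0.20, moderate=0.59; AND[min(a, b)] → w = 0.20
R3 (z=-13.0): elevated=0.20, ¬moderate=1−0.59=0.41; AND[min(a, b)] → w = 0.20
R4 (z=-8.6): moderate=0.59, normal=0.66; AND[min(a, b)] → w = 0.59
Weighted average = (0.08·-2.0 + 0.20·-8.0 + 0.20·-13.0 + 0.59·-8.6) / (0.08 + 0.20 + 0.20 + 0.59)
  = -9.4340 / 1.0700 = -8.82

-8.82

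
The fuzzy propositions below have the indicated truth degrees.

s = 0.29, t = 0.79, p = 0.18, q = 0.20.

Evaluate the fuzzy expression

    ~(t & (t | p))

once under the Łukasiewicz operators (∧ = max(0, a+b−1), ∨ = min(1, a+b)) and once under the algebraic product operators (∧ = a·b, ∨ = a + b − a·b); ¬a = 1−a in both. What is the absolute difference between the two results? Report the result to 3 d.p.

Under Łukasiewicz:
  t | p = min(1, a+b) on (0.79, 0.18) = 0.97
  t & (t | p) = max(0, a+b−1) on (0.79, 0.97) = 0.76
  ~(t & (t | p)) = 1 − 0.76 = 0.24
  → value = 0.2400
Under algebraic product:
  t | p = a + b − a·b on (0.7900, 0.1800) = 0.8278
  t & (t | p) = a·b on (0.7900, 0.8278) = 0.6540
  ~(t & (t | p)) = 1 − 0.6540 = 0.3460
  → value = 0.3460
|0.2400 − 0.3460| = 0.106

0.106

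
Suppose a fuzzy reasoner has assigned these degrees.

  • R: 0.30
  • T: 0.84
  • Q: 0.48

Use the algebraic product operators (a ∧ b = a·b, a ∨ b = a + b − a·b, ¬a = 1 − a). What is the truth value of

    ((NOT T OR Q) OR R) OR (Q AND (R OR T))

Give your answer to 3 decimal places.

NOT T = 1 − 0.8400 = 0.1600
NOT T OR Q = a + b − a·b on (0.1600, 0.4800) = 0.5632
(NOT T OR Q) OR R = a + b − a·b on (0.5632, 0.3000) = 0.6942
R OR T = a + b − a·b on (0.3000, 0.8400) = 0.8880
Q AND (R OR T) = a·b on (0.4800, 0.8880) = 0.4262
((NOT T OR Q) OR R) OR (Q AND (R OR T)) = a + b − a·b on (0.6942, 0.4262) = 0.8246

0.825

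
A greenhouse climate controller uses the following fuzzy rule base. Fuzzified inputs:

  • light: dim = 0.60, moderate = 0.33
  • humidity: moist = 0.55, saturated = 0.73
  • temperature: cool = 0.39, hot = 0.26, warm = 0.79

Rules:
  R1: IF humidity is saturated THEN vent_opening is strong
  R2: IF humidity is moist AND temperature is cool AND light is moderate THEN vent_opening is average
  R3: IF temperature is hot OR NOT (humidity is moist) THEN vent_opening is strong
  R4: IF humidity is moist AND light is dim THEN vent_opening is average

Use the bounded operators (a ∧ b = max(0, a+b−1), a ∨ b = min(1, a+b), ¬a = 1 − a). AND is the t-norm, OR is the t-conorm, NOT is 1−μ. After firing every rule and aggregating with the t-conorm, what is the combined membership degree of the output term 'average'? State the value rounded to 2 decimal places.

0.15

R1: saturated=0.73 → w = 0.73
R2: moist=0.55, cool=0.39, moderate=0.33; AND[max(0, a+b−1)] → w = 0.00
R3: hot=0.26, ¬moist=1−0.55=0.45; OR[min(1, a+b)] → w = 0.71
R4: moist=0.55, dim=0.60; AND[max(0, a+b−1)] → w = 0.15
Rules with consequent 'average': {R2, R4} → strengths 0.00, 0.15
Aggregate via t-conorm [min(1, a+b)]: 0.15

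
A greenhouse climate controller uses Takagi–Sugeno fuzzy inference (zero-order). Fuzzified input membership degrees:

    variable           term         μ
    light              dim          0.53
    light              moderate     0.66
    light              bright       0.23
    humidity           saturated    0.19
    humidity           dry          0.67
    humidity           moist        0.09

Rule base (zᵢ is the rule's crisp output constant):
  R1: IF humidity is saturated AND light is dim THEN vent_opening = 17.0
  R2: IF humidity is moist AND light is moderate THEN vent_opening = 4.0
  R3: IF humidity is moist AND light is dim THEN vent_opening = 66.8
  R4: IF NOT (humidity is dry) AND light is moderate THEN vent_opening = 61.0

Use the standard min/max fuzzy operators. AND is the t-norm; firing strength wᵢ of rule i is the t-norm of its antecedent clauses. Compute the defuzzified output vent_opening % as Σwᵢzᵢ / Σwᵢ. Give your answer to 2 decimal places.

42.47

R1 (z=17.0): saturated=0.19, dim=0.53; AND[min(a, b)] → w = 0.19
R2 (z=4.0): moist=0.09, moderate=0.66; AND[min(a, b)] → w = 0.09
R3 (z=66.8): moist=0.09, dim=0.53; AND[min(a, b)] → w = 0.09
R4 (z=61.0): ¬dry=1−0.67=0.33, moderate=0.66; AND[min(a, b)] → w = 0.33
Weighted average = (0.19·17.0 + 0.09·4.0 + 0.09·66.8 + 0.33·61.0) / (0.19 + 0.09 + 0.09 + 0.33)
  = 29.7320 / 0.7000 = 42.47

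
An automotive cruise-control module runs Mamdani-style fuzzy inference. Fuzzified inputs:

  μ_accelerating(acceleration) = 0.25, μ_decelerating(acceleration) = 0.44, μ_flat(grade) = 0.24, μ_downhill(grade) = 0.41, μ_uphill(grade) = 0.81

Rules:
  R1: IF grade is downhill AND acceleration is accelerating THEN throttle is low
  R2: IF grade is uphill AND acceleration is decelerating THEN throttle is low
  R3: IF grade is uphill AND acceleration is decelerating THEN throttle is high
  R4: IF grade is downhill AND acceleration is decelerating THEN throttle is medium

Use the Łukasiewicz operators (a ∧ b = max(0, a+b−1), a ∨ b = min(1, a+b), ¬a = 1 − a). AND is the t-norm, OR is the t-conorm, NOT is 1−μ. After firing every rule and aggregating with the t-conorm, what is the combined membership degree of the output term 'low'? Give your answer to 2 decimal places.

0.25

R1: downhill=0.41, accelerating=0.25; AND[max(0, a+b−1)] → w = 0.00
R2: uphill=0.81, decelerating=0.44; AND[max(0, a+b−1)] → w = 0.25
R3: uphill=0.81, decelerating=0.44; AND[max(0, a+b−1)] → w = 0.25
R4: downhill=0.41, decelerating=0.44; AND[max(0, a+b−1)] → w = 0.00
Rules with consequent 'low': {R1, R2} → strengths 0.00, 0.25
Aggregate via t-conorm [min(1, a+b)]: 0.25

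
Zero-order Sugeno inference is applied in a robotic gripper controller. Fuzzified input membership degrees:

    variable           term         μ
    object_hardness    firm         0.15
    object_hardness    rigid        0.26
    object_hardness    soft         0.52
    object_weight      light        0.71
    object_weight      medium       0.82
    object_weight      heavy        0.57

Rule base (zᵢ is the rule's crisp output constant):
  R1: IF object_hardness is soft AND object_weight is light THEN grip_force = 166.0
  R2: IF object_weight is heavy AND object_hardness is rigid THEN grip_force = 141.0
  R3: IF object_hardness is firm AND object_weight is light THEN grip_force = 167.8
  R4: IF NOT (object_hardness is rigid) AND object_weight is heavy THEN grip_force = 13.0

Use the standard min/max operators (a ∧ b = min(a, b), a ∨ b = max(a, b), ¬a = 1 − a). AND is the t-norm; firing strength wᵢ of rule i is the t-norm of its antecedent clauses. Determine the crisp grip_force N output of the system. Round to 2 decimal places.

103.71

R1 (z=166.0): soft=0.52, light=0.71; AND[min(a, b)] → w = 0.52
R2 (z=141.0): heavy=0.57, rigid=0.26; AND[min(a, b)] → w = 0.26
R3 (z=167.8): firm=0.15, light=0.71; AND[min(a, b)] → w = 0.15
R4 (z=13.0): ¬rigid=1−0.26=0.74, heavy=0.57; AND[min(a, b)] → w = 0.57
Weighted average = (0.52·166.0 + 0.26·141.0 + 0.15·167.8 + 0.57·13.0) / (0.52 + 0.26 + 0.15 + 0.57)
  = 155.5600 / 1.5000 = 103.71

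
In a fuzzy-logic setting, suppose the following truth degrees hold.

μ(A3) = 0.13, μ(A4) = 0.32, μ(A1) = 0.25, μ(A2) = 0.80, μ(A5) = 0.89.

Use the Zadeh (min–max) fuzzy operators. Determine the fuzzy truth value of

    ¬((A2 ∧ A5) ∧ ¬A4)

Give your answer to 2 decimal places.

A2 ∧ A5 = min(a, b) on (0.80, 0.89) = 0.80
¬A4 = 1 − 0.32 = 0.68
(A2 ∧ A5) ∧ ¬A4 = min(a, b) on (0.80, 0.68) = 0.68
¬((A2 ∧ A5) ∧ ¬A4) = 1 − 0.68 = 0.32

0.32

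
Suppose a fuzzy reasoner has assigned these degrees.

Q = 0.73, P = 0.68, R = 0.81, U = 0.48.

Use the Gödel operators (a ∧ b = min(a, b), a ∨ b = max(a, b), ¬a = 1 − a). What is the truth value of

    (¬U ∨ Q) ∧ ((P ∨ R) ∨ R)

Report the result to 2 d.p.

0.73

¬U = 1 − 0.48 = 0.52
¬U ∨ Q = max(a, b) on (0.52, 0.73) = 0.73
P ∨ R = max(a, b) on (0.68, 0.81) = 0.81
(P ∨ R) ∨ R = max(a, b) on (0.81, 0.81) = 0.81
(¬U ∨ Q) ∧ ((P ∨ R) ∨ R) = min(a, b) on (0.73, 0.81) = 0.73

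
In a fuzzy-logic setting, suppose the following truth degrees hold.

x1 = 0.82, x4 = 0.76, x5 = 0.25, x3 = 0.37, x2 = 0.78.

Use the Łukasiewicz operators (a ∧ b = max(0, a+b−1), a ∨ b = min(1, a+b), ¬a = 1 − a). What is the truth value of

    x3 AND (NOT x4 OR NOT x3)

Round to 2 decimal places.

0.24

NOT x4 = 1 − 0.76 = 0.24
NOT x3 = 1 − 0.37 = 0.63
NOT x4 OR NOT x3 = min(1, a+b) on (0.24, 0.63) = 0.87
x3 AND (NOT x4 OR NOT x3) = max(0, a+b−1) on (0.37, 0.87) = 0.24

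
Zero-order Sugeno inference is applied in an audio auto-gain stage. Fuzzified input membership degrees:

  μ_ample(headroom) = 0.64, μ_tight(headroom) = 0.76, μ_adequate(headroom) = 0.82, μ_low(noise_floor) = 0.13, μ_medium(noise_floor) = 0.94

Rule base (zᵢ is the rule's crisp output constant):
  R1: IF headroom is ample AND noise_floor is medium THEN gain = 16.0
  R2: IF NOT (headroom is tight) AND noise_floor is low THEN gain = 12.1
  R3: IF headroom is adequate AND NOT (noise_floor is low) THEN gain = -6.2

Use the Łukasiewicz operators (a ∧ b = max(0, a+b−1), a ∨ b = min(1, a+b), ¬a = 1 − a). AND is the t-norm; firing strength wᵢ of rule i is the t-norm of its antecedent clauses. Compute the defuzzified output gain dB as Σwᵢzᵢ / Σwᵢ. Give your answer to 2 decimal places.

3.94

R1 (z=16.0): ample=0.64, medium=0.94; AND[max(0, a+b−1)] → w = 0.58
R2 (z=12.1): ¬tight=1−0.76=0.24, low=0.13; AND[max(0, a+b−1)] → w = 0.00
R3 (z=-6.2): adequate=0.82, ¬low=1−0.13=0.87; AND[max(0, a+b−1)] → w = 0.69
Weighted average = (0.58·16.0 + 0.00·12.1 + 0.69·-6.2) / (0.58 + 0.00 + 0.69)
  = 5.0020 / 1.2700 = 3.94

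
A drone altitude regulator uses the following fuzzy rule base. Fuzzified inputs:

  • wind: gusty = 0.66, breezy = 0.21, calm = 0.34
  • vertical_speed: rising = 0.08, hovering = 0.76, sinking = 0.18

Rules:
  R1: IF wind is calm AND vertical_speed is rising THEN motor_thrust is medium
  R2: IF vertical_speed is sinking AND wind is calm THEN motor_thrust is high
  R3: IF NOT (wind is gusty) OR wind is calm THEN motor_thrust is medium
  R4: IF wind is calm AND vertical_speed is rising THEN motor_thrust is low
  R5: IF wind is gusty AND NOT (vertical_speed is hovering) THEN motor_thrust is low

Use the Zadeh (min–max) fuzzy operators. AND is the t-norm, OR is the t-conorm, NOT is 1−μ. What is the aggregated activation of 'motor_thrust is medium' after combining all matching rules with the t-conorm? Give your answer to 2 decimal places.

0.34

R1: calm=0.34, rising=0.08; AND[min(a, b)] → w = 0.08
R2: sinking=0.18, calm=0.34; AND[min(a, b)] → w = 0.18
R3: ¬gusty=1−0.66=0.34, calm=0.34; OR[max(a, b)] → w = 0.34
R4: calm=0.34, rising=0.08; AND[min(a, b)] → w = 0.08
R5: gusty=0.66, ¬hovering=1−0.76=0.24; AND[min(a, b)] → w = 0.24
Rules with consequent 'medium': {R1, R3} → strengths 0.08, 0.34
Aggregate via t-conorm [max(a, b)]: 0.34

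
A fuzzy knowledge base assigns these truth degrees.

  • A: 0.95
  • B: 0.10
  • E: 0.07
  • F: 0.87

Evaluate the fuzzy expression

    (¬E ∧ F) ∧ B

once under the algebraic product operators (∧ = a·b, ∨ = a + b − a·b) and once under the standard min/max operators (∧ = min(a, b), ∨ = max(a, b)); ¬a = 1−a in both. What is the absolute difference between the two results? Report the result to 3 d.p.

Under algebraic product:
  ¬E = 1 − 0.0700 = 0.9300
  ¬E ∧ F = a·b on (0.9300, 0.8700) = 0.8091
  (¬E ∧ F) ∧ B = a·b on (0.8091, 0.1000) = 0.0809
  → value = 0.0809
Under standard min/max:
  ¬E = 1 − 0.07 = 0.93
  ¬E ∧ F = min(a, b) on (0.93, 0.87) = 0.87
  (¬E ∧ F) ∧ B = min(a, b) on (0.87, 0.10) = 0.10
  → value = 0.1000
|0.0809 − 0.1000| = 0.019

0.019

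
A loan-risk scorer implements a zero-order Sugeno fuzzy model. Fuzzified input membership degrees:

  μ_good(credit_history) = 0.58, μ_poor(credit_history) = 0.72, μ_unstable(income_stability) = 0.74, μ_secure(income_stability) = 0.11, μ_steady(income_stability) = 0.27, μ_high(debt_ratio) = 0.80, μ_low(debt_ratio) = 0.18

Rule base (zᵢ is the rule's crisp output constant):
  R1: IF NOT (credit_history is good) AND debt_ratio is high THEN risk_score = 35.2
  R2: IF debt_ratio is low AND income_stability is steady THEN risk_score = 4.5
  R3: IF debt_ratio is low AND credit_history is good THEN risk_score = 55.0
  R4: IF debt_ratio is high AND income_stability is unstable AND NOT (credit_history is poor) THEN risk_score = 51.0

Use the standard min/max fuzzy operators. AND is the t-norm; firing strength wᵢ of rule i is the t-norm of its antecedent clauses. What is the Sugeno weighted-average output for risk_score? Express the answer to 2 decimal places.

R1 (z=35.2): ¬good=1−0.58=0.42, high=0.80; AND[min(a, b)] → w = 0.42
R2 (z=4.5): low=0.18, steady=0.27; AND[min(a, b)] → w = 0.18
R3 (z=55.0): low=0.18, good=0.58; AND[min(a, b)] → w = 0.18
R4 (z=51.0): high=0.80, unstable=0.74, ¬poor=1−0.72=0.28; AND[min(a, b)] → w = 0.28
Weighted average = (0.42·35.2 + 0.18·4.5 + 0.18·55.0 + 0.28·51.0) / (0.42 + 0.18 + 0.18 + 0.28)
  = 39.7740 / 1.0600 = 37.52

37.52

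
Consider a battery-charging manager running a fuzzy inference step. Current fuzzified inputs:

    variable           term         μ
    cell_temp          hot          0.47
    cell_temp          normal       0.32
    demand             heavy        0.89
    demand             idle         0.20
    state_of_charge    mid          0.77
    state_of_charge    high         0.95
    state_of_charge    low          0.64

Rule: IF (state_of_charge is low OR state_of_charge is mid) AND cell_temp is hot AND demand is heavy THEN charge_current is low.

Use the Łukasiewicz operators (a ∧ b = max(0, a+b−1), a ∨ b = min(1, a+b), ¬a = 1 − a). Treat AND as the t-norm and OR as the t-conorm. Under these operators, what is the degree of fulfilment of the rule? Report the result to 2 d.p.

0.36

firing strength: (low=0.64 OR mid=0.77) = 1.00; AND[max(0, a+b−1)] with hot=0.47, heavy=0.89 → w = 0.36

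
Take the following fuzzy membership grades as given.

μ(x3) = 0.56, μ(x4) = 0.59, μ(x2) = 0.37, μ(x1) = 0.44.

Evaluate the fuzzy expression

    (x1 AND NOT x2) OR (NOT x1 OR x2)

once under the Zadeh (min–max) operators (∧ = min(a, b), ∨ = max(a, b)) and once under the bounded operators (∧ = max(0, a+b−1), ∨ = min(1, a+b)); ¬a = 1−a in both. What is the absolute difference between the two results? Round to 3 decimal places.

Under Zadeh (min–max):
  NOT x2 = 1 − 0.37 = 0.63
  x1 AND NOT x2 = min(a, b) on (0.44, 0.63) = 0.44
  NOT x1 = 1 − 0.44 = 0.56
  NOT x1 OR x2 = max(a, b) on (0.56, 0.37) = 0.56
  (x1 AND NOT x2) OR (NOT x1 OR x2) = max(a, b) on (0.44, 0.56) = 0.56
  → value = 0.5600
Under bounded:
  NOT x2 = 1 − 0.37 = 0.63
  x1 AND NOT x2 = max(0, a+b−1) on (0.44, 0.63) = 0.07
  NOT x1 = 1 − 0.44 = 0.56
  NOT x1 OR x2 = min(1, a+b) on (0.56, 0.37) = 0.93
  (x1 AND NOT x2) OR (NOT x1 OR x2) = min(1, a+b) on (0.07, 0.93) = 1.00
  → value = 1.0000
|0.5600 − 1.0000| = 0.440

0.440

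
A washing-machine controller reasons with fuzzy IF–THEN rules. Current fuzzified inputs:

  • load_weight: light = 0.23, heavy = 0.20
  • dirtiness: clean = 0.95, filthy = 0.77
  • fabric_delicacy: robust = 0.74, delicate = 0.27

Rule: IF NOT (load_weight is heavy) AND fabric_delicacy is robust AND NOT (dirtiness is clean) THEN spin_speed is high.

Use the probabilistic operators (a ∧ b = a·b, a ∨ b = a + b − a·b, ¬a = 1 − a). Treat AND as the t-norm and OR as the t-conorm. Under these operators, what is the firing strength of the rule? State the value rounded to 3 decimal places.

0.030

firing strength: ¬heavy=1−0.20=0.80, robust=0.74, ¬clean=1−0.95=0.05; AND[a·b] → w = 0.0296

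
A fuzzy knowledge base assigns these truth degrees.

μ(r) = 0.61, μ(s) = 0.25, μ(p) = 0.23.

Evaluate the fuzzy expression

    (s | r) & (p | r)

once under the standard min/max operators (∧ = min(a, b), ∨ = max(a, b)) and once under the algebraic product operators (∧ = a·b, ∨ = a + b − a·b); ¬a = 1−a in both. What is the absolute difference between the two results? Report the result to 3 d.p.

0.115

Under standard min/max:
  s | r = max(a, b) on (0.25, 0.61) = 0.61
  p | r = max(a, b) on (0.23, 0.61) = 0.61
  (s | r) & (p | r) = min(a, b) on (0.61, 0.61) = 0.61
  → value = 0.6100
Under algebraic product:
  s | r = a + b − a·b on (0.2500, 0.6100) = 0.7075
  p | r = a + b − a·b on (0.2300, 0.6100) = 0.6997
  (s | r) & (p | r) = a·b on (0.7075, 0.6997) = 0.4950
  → value = 0.4950
|0.6100 − 0.4950| = 0.115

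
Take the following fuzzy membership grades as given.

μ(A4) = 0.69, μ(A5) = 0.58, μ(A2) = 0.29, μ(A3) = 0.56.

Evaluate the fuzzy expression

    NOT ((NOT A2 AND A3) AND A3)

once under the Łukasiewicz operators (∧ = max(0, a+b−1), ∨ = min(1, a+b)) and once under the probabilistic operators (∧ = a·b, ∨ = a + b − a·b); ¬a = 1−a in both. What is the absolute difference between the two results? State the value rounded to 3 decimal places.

0.223

Under Łukasiewicz:
  NOT A2 = 1 − 0.29 = 0.71
  NOT A2 AND A3 = max(0, a+b−1) on (0.71, 0.56) = 0.27
  (NOT A2 AND A3) AND A3 = max(0, a+b−1) on (0.27, 0.56) = 0.00
  NOT ((NOT A2 AND A3) AND A3) = 1 − 0.00 = 1.00
  → value = 1.0000
Under probabilistic:
  NOT A2 = 1 − 0.2900 = 0.7100
  NOT A2 AND A3 = a·b on (0.7100, 0.5600) = 0.3976
  (NOT A2 AND A3) AND A3 = a·b on (0.3976, 0.5600) = 0.2227
  NOT ((NOT A2 AND A3) AND A3) = 1 − 0.2227 = 0.7773
  → value = 0.7773
|1.0000 − 0.7773| = 0.223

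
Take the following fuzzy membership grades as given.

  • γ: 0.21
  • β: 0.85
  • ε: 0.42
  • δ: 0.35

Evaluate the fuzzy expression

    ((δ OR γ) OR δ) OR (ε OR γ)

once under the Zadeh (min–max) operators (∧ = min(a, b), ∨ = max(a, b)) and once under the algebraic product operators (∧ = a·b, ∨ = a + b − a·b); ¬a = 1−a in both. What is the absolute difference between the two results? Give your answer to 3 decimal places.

Under Zadeh (min–max):
  δ OR γ = max(a, b) on (0.35, 0.21) = 0.35
  (δ OR γ) OR δ = max(a, b) on (0.35, 0.35) = 0.35
  ε OR γ = max(a, b) on (0.42, 0.21) = 0.42
  ((δ OR γ) OR δ) OR (ε OR γ) = max(a, b) on (0.35, 0.42) = 0.42
  → value = 0.4200
Under algebraic product:
  δ OR γ = a + b − a·b on (0.3500, 0.2100) = 0.4865
  (δ OR γ) OR δ = a + b − a·b on (0.4865, 0.3500) = 0.6662
  ε OR γ = a + b − a·b on (0.4200, 0.2100) = 0.5418
  ((δ OR γ) OR δ) OR (ε OR γ) = a + b − a·b on (0.6662, 0.5418) = 0.8471
  → value = 0.8471
|0.4200 − 0.8471| = 0.427

0.427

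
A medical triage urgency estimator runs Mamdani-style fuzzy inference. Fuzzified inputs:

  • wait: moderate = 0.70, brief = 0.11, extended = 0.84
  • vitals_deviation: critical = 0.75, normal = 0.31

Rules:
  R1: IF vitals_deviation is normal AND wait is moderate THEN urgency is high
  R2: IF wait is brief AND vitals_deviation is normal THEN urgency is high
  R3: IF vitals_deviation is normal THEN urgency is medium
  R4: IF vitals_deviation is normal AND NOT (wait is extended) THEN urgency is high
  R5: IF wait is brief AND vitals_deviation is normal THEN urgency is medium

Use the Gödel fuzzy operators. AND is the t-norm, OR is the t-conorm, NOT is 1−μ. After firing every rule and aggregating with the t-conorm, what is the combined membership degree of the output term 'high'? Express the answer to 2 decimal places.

R1: normal=0.31, moderate=0.70; AND[min(a, b)] → w = 0.31
R2: brief=0.11, normal=0.31; AND[min(a, b)] → w = 0.11
R3: normal=0.31 → w = 0.31
R4: normal=0.31, ¬extended=1−0.84=0.16; AND[min(a, b)] → w = 0.16
R5: brief=0.11, normal=0.31; AND[min(a, b)] → w = 0.11
Rules with consequent 'high': {R1, R2, R4} → strengths 0.31, 0.11, 0.16
Aggregate via t-conorm [max(a, b)]: 0.31

0.31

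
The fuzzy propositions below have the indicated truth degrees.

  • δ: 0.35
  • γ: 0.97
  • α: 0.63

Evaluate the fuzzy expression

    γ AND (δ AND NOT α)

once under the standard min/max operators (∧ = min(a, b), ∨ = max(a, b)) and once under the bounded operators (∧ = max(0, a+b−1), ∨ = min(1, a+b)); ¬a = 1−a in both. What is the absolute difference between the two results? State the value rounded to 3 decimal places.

0.350

Under standard min/max:
  NOT α = 1 − 0.63 = 0.37
  δ AND NOT α = min(a, b) on (0.35, 0.37) = 0.35
  γ AND (δ AND NOT α) = min(a, b) on (0.97, 0.35) = 0.35
  → value = 0.3500
Under bounded:
  NOT α = 1 − 0.63 = 0.37
  δ AND NOT α = max(0, a+b−1) on (0.35, 0.37) = 0.00
  γ AND (δ AND NOT α) = max(0, a+b−1) on (0.97, 0.00) = 0.00
  → value = 0.0000
|0.3500 − 0.0000| = 0.350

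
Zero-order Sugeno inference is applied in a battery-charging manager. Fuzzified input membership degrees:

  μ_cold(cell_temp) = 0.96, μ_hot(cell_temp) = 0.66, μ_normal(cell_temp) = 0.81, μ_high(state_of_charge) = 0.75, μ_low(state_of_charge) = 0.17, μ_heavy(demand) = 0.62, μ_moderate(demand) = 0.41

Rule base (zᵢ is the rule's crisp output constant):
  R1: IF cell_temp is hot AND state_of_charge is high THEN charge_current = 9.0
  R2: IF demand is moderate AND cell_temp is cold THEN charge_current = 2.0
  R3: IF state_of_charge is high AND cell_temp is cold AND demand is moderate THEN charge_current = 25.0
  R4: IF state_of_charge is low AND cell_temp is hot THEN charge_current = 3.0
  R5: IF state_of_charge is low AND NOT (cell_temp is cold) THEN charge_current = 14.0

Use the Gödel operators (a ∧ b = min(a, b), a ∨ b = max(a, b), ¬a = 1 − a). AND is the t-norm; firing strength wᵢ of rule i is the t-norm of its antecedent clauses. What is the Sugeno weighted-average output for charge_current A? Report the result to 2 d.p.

R1 (z=9.0): hot=0.66, high=0.75; AND[min(a, b)] → w = 0.66
R2 (z=2.0): moderate=0.41, cold=0.96; AND[min(a, b)] → w = 0.41
R3 (z=25.0): high=0.75, cold=0.96, moderate=0.41; AND[min(a, b)] → w = 0.41
R4 (z=3.0): low=0.17, hot=0.66; AND[min(a, b)] → w = 0.17
R5 (z=14.0): low=0.17, ¬cold=1−0.96=0.04; AND[min(a, b)] → w = 0.04
Weighted average = (0.66·9.0 + 0.41·2.0 + 0.41·25.0 + 0.17·3.0 + 0.04·14.0) / (0.66 + 0.41 + 0.41 + 0.17 + 0.04)
  = 18.0800 / 1.6900 = 10.70

10.70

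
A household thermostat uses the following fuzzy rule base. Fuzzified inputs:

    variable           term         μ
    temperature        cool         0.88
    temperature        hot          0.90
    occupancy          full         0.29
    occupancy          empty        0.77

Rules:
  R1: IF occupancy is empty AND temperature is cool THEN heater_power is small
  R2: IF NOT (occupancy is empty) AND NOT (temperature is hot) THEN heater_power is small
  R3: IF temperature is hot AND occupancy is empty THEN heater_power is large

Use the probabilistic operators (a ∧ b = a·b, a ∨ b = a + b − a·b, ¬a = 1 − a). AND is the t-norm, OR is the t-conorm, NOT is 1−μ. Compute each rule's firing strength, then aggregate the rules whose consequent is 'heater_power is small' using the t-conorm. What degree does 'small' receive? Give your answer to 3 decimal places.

R1: empty=0.77, cool=0.88; AND[a·b] → w = 0.6776
R2: ¬empty=1−0.77=0.23, ¬hot=1−0.90=0.10; AND[a·b] → w = 0.0230
R3: hot=0.90, empty=0.77; AND[a·b] → w = 0.6930
Rules with consequent 'small': {R1, R2} → strengths 0.6776, 0.0230
Aggregate via t-conorm [a + b − a·b]: 0.6850

0.685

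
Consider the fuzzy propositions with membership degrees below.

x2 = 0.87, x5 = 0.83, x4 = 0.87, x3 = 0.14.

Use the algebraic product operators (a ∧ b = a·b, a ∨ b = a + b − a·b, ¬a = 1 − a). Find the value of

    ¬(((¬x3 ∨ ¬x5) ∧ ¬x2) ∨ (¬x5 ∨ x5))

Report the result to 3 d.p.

0.125

¬x3 = 1 − 0.1400 = 0.8600
¬x5 = 1 − 0.8300 = 0.1700
¬x3 ∨ ¬x5 = a + b − a·b on (0.8600, 0.1700) = 0.8838
¬x2 = 1 − 0.8700 = 0.1300
(¬x3 ∨ ¬x5) ∧ ¬x2 = a·b on (0.8838, 0.1300) = 0.1149
¬x5 = 1 − 0.8300 = 0.1700
¬x5 ∨ x5 = a + b − a·b on (0.1700, 0.8300) = 0.8589
((¬x3 ∨ ¬x5) ∧ ¬x2) ∨ (¬x5 ∨ x5) = a + b − a·b on (0.1149, 0.8589) = 0.8751
¬(((¬x3 ∨ ¬x5) ∧ ¬x2) ∨ (¬x5 ∨ x5)) = 1 − 0.8751 = 0.1249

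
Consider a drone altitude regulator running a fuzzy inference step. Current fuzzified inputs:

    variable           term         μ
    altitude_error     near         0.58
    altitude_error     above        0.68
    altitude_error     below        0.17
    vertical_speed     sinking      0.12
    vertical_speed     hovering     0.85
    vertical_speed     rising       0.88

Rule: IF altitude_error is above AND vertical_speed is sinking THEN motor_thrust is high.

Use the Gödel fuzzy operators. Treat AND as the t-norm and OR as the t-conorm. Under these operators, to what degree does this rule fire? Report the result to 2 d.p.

firing strength: above=0.68, sinking=0.12; AND[min(a, b)] → w = 0.12

0.12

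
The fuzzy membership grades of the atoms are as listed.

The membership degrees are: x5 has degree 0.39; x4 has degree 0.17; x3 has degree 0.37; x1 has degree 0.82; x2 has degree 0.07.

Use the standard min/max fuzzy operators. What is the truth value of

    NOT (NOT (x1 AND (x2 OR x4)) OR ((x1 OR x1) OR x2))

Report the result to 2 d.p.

x2 OR x4 = max(a, b) on (0.07, 0.17) = 0.17
x1 AND (x2 OR x4) = min(a, b) on (0.82, 0.17) = 0.17
NOT (x1 AND (x2 OR x4)) = 1 − 0.17 = 0.83
x1 OR x1 = max(a, b) on (0.82, 0.82) = 0.82
(x1 OR x1) OR x2 = max(a, b) on (0.82, 0.07) = 0.82
NOT (x1 AND (x2 OR x4)) OR ((x1 OR x1) OR x2) = max(a, b) on (0.83, 0.82) = 0.83
NOT (NOT (x1 AND (x2 OR x4)) OR ((x1 OR x1) OR x2)) = 1 − 0.83 = 0.17

0.17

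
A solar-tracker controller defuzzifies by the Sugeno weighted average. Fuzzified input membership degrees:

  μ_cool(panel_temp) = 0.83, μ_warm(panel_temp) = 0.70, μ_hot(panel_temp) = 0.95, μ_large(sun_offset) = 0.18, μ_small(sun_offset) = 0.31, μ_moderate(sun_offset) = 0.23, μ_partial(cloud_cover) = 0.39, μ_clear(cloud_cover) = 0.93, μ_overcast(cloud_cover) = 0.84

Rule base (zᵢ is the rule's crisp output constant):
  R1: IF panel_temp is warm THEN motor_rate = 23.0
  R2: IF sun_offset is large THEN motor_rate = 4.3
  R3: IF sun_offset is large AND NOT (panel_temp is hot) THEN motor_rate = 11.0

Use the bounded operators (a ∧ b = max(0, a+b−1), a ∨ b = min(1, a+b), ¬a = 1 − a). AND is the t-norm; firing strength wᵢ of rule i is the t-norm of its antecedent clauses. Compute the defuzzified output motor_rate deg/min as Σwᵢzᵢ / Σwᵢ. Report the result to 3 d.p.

R1 (z=23.0): warm=0.70 → w = 0.70
R2 (z=4.3): large=0.18 → w = 0.18
R3 (z=11.0): large=0.18, ¬hot=1−0.95=0.05; AND[max(0, a+b−1)] → w = 0.00
Weighted average = (0.70·23.0 + 0.18·4.3 + 0.00·11.0) / (0.70 + 0.18 + 0.00)
  = 16.8740 / 0.8800 = 19.175

19.175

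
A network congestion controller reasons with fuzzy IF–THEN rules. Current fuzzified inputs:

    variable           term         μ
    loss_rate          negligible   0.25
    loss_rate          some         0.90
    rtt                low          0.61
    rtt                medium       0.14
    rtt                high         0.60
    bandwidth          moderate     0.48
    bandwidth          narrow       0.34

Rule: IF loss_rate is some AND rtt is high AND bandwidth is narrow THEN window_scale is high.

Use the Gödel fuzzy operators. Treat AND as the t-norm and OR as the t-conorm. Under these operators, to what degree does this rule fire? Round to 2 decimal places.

0.34

firing strength: some=0.90, high=0.60, narrow=0.34; AND[min(a, b)] → w = 0.34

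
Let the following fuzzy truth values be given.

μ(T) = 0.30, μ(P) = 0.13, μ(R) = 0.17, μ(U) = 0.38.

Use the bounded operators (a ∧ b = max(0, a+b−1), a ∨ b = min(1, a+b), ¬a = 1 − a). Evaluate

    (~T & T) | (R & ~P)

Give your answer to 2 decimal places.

~T = 1 − 0.30 = 0.70
~T & T = max(0, a+b−1) on (0.70, 0.30) = 0.00
~P = 1 − 0.13 = 0.87
R & ~P = max(0, a+b−1) on (0.17, 0.87) = 0.04
(~T & T) | (R & ~P) = min(1, a+b) on (0.00, 0.04) = 0.04

0.04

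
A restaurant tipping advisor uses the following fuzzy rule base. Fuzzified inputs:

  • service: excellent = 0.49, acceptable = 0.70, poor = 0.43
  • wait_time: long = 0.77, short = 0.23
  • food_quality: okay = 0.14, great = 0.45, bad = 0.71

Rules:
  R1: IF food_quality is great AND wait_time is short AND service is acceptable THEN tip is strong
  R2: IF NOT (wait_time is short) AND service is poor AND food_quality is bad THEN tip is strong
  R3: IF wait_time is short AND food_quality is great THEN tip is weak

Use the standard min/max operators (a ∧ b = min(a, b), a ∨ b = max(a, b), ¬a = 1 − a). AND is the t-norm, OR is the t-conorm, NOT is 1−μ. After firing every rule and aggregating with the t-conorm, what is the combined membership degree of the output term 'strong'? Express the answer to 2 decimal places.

R1: great=0.45, short=0.23, acceptable=0.70; AND[min(a, b)] → w = 0.23
R2: ¬short=1−0.23=0.77, poor=0.43, bad=0.71; AND[min(a, b)] → w = 0.43
R3: short=0.23, great=0.45; AND[min(a, b)] → w = 0.23
Rules with consequent 'strong': {R1, R2} → strengths 0.23, 0.43
Aggregate via t-conorm [max(a, b)]: 0.43

0.43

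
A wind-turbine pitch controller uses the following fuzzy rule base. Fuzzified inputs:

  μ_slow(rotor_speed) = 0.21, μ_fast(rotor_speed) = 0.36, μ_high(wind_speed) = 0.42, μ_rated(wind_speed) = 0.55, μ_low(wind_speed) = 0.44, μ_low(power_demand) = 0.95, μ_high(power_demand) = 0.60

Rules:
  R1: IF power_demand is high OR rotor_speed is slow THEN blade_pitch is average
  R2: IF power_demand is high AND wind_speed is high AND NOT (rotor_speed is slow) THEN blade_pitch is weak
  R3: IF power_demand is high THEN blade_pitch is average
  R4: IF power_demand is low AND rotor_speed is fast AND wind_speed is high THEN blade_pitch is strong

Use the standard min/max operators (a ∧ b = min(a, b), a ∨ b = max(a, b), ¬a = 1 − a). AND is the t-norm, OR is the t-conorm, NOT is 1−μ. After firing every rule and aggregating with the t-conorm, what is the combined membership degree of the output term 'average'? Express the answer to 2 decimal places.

0.60

R1: high=0.60, slow=0.21; OR[max(a, b)] → w = 0.60
R2: high=0.60, high=0.42, ¬slow=1−0.21=0.79; AND[min(a, b)] → w = 0.42
R3: high=0.60 → w = 0.60
R4: low=0.95, fast=0.36, high=0.42; AND[min(a, b)] → w = 0.36
Rules with consequent 'average': {R1, R3} → strengths 0.60, 0.60
Aggregate via t-conorm [max(a, b)]: 0.60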